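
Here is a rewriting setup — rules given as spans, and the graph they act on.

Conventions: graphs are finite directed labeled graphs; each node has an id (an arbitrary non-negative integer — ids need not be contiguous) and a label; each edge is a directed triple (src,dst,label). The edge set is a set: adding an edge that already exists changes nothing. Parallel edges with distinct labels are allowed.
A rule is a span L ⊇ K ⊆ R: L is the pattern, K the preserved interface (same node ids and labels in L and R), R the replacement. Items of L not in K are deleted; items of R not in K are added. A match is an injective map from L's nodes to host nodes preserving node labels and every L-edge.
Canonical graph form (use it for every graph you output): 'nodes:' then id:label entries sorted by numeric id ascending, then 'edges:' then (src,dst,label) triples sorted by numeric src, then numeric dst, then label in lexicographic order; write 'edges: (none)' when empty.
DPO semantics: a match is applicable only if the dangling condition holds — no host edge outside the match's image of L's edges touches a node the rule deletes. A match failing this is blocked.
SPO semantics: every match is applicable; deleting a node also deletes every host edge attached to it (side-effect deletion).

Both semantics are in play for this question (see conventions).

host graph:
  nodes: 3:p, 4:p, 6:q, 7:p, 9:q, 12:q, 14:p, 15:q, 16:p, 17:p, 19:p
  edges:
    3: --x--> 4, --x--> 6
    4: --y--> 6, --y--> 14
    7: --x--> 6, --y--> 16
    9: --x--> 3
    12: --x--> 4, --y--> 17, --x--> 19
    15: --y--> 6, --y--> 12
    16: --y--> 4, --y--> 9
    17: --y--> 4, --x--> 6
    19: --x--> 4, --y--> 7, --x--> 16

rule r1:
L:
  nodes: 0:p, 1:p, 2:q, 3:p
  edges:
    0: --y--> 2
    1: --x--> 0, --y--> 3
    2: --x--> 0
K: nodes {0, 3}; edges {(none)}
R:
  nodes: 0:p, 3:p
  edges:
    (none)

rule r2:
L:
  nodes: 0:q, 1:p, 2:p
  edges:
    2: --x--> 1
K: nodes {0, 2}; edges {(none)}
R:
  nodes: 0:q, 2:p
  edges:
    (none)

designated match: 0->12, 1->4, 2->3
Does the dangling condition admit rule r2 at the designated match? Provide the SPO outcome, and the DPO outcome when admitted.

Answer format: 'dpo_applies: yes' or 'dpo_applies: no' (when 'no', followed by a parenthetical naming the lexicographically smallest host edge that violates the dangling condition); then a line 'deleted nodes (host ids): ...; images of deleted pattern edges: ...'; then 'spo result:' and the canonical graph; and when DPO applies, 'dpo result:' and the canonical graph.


dpo_applies: no
(the rule deletes node 4, which keeps host edge (4,6,y) outside the match image — the dangling condition fails, DPO blocks; SPO proceeds and side-deletes such edges)
deleted nodes (host ids): 4; images of deleted pattern edges: (3,4,x)
spo result:
nodes: 3:p, 6:q, 7:p, 9:q, 12:q, 14:p, 15:q, 16:p, 17:p, 19:p
edges: (3,6,x); (7,6,x); (7,16,y); (9,3,x); (12,17,y); (12,19,x); (15,6,y); (15,12,y); (16,9,y); (17,6,x); (19,7,y); (19,16,x)


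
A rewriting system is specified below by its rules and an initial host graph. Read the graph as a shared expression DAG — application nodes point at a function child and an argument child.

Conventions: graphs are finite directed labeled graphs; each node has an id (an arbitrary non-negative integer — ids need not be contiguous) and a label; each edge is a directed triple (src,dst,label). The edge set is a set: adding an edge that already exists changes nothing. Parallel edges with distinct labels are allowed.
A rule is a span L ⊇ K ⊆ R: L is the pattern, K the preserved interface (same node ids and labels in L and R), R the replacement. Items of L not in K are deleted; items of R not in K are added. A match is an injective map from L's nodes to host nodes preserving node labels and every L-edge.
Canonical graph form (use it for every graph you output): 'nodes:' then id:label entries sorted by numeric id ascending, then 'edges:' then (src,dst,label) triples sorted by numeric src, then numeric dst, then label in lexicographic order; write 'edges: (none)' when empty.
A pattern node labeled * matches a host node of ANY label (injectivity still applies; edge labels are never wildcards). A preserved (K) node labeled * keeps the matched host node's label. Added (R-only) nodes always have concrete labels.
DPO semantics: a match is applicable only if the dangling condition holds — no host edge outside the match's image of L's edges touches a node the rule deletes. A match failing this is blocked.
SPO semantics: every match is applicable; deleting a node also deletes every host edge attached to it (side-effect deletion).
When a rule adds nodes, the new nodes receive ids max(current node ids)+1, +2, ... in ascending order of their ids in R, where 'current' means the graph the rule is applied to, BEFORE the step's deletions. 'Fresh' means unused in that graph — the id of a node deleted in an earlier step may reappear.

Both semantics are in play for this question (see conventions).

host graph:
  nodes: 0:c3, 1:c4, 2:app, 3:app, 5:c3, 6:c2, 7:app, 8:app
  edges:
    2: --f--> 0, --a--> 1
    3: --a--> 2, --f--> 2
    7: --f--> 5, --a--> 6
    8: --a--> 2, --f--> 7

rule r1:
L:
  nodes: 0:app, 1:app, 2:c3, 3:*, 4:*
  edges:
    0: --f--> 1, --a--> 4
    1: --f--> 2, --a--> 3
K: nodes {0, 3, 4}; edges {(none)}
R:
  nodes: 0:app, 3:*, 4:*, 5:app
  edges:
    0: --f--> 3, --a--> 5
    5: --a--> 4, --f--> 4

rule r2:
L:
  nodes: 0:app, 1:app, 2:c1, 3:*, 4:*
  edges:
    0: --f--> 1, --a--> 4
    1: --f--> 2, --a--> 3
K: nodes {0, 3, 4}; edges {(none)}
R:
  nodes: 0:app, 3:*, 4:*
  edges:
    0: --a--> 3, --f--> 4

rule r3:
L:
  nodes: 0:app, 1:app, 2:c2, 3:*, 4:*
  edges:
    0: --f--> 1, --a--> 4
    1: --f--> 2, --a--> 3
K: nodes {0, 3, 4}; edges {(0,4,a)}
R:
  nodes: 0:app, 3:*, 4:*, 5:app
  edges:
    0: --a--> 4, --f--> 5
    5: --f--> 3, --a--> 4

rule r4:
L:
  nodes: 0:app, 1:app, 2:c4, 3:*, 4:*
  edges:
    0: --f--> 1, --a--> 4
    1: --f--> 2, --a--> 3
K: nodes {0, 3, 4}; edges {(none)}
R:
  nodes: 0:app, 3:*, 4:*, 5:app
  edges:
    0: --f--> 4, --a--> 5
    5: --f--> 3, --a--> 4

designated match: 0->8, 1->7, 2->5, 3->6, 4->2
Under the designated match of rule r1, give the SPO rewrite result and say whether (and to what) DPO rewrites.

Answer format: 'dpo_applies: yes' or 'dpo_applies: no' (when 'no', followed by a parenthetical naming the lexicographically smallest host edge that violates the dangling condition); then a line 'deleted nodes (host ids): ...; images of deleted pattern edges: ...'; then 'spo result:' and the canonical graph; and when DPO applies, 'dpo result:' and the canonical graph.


dpo_applies: yes
deleted nodes (host ids): 5, 7; images of deleted pattern edges: (7,5,f); (7,6,a); (8,2,a); (8,7,f)
spo result:
nodes: 0:c3, 1:c4, 2:app, 3:app, 6:c2, 8:app, 9:app
edges: (2,0,f); (2,1,a); (3,2,a); (3,2,f); (8,6,f); (8,9,a); (9,2,a); (9,2,f)
dpo result:
nodes: 0:c3, 1:c4, 2:app, 3:app, 6:c2, 8:app, 9:app
edges: (2,0,f); (2,1,a); (3,2,a); (3,2,f); (8,6,f); (8,9,a); (9,2,a); (9,2,f)


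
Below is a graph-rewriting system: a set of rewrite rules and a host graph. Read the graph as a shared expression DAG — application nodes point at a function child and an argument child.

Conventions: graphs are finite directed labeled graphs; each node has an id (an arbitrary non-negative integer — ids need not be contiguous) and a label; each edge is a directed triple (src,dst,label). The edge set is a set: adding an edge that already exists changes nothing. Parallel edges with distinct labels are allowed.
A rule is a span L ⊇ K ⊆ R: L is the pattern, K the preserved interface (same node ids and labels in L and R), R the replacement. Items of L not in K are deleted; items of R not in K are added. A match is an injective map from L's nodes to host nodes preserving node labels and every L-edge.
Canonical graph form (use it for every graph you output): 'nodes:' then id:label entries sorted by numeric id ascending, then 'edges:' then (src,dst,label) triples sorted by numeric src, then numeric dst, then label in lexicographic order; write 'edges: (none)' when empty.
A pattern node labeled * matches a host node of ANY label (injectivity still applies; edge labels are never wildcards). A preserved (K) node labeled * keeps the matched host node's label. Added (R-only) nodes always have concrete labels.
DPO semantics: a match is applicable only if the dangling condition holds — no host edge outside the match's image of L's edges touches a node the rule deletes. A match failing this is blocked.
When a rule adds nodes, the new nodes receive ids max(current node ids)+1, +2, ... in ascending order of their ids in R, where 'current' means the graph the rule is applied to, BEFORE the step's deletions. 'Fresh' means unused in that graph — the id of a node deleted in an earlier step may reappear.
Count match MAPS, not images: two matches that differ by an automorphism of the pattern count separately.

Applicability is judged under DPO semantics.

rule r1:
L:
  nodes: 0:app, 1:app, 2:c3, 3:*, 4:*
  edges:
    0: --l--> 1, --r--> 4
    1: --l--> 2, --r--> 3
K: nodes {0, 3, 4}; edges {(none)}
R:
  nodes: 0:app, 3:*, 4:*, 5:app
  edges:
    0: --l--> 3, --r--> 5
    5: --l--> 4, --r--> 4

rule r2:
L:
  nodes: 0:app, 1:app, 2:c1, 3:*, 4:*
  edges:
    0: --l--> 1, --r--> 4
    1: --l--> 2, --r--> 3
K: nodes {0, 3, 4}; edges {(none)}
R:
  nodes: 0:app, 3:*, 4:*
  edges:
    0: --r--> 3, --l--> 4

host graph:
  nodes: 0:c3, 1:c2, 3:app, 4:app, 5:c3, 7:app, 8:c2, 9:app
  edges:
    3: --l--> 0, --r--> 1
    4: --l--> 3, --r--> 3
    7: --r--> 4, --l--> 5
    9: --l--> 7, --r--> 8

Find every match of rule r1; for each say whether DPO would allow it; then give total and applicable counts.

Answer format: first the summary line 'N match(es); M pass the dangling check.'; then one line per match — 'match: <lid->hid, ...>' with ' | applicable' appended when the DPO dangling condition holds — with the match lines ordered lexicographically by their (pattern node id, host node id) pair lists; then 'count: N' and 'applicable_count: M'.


1 match(es); 1 pass the dangling check.
match: 0->9, 1->7, 2->5, 3->4, 4->8 | applicable
count: 1
applicable_count: 1


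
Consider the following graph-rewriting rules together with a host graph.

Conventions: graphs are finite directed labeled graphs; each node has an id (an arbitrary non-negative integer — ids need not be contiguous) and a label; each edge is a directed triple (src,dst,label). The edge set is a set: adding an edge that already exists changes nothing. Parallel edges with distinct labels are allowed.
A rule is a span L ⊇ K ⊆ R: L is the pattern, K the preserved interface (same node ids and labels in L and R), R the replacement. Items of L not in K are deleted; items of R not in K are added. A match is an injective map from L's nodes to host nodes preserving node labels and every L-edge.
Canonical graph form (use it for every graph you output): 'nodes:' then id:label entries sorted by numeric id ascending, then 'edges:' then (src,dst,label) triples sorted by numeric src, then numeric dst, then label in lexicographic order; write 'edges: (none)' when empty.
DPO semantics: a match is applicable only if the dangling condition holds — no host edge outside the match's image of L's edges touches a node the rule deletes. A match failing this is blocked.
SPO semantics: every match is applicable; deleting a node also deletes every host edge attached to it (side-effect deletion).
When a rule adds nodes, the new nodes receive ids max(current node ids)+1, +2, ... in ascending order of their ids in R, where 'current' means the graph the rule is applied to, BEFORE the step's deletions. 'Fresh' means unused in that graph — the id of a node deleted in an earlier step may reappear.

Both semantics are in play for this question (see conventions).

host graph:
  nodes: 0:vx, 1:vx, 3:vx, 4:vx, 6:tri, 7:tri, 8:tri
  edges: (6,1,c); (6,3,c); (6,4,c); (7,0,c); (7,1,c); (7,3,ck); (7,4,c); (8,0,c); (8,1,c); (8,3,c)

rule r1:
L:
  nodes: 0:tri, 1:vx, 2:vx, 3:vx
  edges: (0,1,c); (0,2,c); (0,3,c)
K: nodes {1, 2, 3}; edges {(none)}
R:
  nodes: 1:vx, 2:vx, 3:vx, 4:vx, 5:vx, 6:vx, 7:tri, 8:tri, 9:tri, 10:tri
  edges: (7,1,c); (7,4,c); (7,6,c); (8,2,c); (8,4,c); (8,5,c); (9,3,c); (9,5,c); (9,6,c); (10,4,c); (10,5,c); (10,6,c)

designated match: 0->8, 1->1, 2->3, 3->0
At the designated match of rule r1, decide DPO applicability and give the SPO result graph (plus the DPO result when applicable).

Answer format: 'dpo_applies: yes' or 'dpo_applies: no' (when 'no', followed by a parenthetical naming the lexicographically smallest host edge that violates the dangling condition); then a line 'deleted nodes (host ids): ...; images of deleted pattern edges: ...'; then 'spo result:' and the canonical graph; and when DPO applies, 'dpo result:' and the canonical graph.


dpo_applies: yes
deleted nodes (host ids): 8; images of deleted pattern edges: (8,0,c); (8,1,c); (8,3,c)
spo result:
nodes: 0:vx, 1:vx, 3:vx, 4:vx, 6:tri, 7:tri, 9:vx, 10:vx, 11:vx, 12:tri, 13:tri, 14:tri, 15:tri
edges: (6,1,c); (6,3,c); (6,4,c); (7,0,c); (7,1,c); (7,3,ck); (7,4,c); (12,1,c); (12,9,c); (12,11,c); (13,3,c); (13,9,c); (13,10,c); (14,0,c); (14,10,c); (14,11,c); (15,9,c); (15,10,c); (15,11,c)
dpo result:
nodes: 0:vx, 1:vx, 3:vx, 4:vx, 6:tri, 7:tri, 9:vx, 10:vx, 11:vx, 12:tri, 13:tri, 14:tri, 15:tri
edges: (6,1,c); (6,3,c); (6,4,c); (7,0,c); (7,1,c); (7,3,ck); (7,4,c); (12,1,c); (12,9,c); (12,11,c); (13,3,c); (13,9,c); (13,10,c); (14,0,c); (14,10,c); (14,11,c); (15,9,c); (15,10,c); (15,11,c)


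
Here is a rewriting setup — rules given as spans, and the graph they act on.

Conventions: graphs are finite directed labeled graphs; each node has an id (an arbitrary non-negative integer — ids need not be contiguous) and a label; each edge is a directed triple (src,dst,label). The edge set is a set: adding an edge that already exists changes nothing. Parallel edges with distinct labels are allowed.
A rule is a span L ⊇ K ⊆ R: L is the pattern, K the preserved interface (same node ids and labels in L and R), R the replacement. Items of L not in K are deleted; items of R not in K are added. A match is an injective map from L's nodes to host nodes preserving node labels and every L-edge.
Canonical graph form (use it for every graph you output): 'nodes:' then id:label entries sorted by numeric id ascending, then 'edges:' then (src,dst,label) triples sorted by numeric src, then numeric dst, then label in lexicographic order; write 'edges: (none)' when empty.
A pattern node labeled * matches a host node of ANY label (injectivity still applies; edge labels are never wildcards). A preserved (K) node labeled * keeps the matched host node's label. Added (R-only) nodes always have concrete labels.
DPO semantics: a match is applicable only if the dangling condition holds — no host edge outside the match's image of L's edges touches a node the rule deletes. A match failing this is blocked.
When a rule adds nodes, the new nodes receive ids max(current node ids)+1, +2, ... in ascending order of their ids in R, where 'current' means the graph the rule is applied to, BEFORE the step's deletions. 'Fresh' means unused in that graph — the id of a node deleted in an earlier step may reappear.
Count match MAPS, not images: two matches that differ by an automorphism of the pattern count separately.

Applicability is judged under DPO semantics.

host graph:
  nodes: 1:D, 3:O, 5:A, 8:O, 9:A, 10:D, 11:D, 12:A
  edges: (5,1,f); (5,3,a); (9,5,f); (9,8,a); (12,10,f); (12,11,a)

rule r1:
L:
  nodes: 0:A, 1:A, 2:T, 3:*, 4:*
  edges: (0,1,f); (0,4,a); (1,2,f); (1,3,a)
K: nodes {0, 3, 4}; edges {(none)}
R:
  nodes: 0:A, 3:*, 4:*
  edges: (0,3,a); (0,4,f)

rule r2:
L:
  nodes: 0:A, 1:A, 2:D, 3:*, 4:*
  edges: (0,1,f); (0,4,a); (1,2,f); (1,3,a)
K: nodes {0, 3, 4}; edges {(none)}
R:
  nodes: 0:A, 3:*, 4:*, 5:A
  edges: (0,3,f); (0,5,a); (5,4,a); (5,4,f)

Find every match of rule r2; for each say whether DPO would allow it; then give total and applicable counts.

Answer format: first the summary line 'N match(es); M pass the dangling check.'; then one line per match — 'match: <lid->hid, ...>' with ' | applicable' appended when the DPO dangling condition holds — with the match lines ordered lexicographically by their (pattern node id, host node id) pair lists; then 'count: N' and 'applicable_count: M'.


1 match(es); 1 pass the dangling check.
match: 0->9, 1->5, 2->1, 3->3, 4->8 | applicable
count: 1
applicable_count: 1


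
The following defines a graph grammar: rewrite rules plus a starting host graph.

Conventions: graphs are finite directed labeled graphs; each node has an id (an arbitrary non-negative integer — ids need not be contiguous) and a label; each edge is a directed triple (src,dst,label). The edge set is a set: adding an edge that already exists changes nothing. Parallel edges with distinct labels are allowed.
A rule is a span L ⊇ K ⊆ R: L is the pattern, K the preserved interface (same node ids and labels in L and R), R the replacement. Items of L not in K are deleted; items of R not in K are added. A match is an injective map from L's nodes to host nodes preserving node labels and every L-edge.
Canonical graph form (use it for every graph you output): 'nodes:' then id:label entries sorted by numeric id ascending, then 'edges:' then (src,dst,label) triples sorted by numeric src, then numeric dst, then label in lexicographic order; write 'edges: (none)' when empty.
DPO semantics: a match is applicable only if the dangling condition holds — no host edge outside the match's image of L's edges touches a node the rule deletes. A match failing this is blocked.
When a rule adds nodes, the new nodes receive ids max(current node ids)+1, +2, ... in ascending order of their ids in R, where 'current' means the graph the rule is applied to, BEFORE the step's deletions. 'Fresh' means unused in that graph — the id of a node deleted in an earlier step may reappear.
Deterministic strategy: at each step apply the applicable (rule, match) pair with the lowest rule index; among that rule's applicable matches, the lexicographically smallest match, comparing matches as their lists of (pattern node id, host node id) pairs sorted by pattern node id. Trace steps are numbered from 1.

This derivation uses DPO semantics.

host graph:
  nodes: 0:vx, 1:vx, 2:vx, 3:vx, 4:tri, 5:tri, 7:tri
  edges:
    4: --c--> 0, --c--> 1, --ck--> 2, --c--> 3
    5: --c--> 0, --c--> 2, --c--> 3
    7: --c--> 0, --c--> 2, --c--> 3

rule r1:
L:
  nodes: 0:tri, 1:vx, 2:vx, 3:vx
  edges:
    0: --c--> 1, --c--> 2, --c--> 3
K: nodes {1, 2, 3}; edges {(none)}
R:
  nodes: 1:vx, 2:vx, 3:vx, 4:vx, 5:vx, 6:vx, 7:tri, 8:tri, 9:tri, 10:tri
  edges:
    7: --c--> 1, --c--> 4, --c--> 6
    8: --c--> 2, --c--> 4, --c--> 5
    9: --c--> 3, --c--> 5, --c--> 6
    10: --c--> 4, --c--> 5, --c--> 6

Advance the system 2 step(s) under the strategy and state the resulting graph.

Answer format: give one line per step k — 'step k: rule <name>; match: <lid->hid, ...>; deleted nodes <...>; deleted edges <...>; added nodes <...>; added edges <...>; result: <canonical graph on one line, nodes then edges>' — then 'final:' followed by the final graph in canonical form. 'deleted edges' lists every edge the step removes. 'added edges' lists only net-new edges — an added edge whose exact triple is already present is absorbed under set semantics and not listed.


step 1: rule r1; match: 0->5, 1->0, 2->2, 3->3; deleted nodes 5; deleted edges (5,0,c); (5,2,c); (5,3,c); added nodes 8, 9, 10, 11, 12, 13, 14; added edges (11,0,c); (11,8,c); (11,10,c); (12,2,c); (12,8,c); (12,9,c); (13,3,c); (13,9,c); (13,10,c); (14,8,c); (14,9,c); (14,10,c); result: nodes: 0:vx, 1:vx, 2:vx, 3:vx, 4:tri, 7:tri, 8:vx, 9:vx, 10:vx, 11:tri, 12:tri, 13:tri, 14:tri edges: (4,0,c); (4,1,c); (4,2,ck); (4,3,c); (7,0,c); (7,2,c); (7,3,c); (11,0,c); (11,8,c); (11,10,c); (12,2,c); (12,8,c); (12,9,c); (13,3,c); (13,9,c); (13,10,c); (14,8,c); (14,9,c); (14,10,c)
step 2: rule r1; match: 0->7, 1->0, 2->2, 3->3; deleted nodes 7; deleted edges (7,0,c); (7,2,c); (7,3,c); added nodes 15, 16, 17, 18, 19, 20, 21; added edges (18,0,c); (18,15,c); (18,17,c); (19,2,c); (19,15,c); (19,16,c); (20,3,c); (20,16,c); (20,17,c); (21,15,c); (21,16,c); (21,17,c); result: nodes: 0:vx, 1:vx, 2:vx, 3:vx, 4:tri, 8:vx, 9:vx, 10:vx, 11:tri, 12:tri, 13:tri, 14:tri, 15:vx, 16:vx, 17:vx, 18:tri, 19:tri, 20:tri, 21:tri edges: (4,0,c); (4,1,c); (4,2,ck); (4,3,c); (11,0,c); (11,8,c); (11,10,c); (12,2,c); (12,8,c); (12,9,c); (13,3,c); (13,9,c); (13,10,c); (14,8,c); (14,9,c); (14,10,c); (18,0,c); (18,15,c); (18,17,c); (19,2,c); (19,15,c); (19,16,c); (20,3,c); (20,16,c); (20,17,c); (21,15,c); (21,16,c); (21,17,c)
final:
nodes: 0:vx, 1:vx, 2:vx, 3:vx, 4:tri, 8:vx, 9:vx, 10:vx, 11:tri, 12:tri, 13:tri, 14:tri, 15:vx, 16:vx, 17:vx, 18:tri, 19:tri, 20:tri, 21:tri
edges: (4,0,c); (4,1,c); (4,2,ck); (4,3,c); (11,0,c); (11,8,c); (11,10,c); (12,2,c); (12,8,c); (12,9,c); (13,3,c); (13,9,c); (13,10,c); (14,8,c); (14,9,c); (14,10,c); (18,0,c); (18,15,c); (18,17,c); (19,2,c); (19,15,c); (19,16,c); (20,3,c); (20,16,c); (20,17,c); (21,15,c); (21,16,c); (21,17,c)


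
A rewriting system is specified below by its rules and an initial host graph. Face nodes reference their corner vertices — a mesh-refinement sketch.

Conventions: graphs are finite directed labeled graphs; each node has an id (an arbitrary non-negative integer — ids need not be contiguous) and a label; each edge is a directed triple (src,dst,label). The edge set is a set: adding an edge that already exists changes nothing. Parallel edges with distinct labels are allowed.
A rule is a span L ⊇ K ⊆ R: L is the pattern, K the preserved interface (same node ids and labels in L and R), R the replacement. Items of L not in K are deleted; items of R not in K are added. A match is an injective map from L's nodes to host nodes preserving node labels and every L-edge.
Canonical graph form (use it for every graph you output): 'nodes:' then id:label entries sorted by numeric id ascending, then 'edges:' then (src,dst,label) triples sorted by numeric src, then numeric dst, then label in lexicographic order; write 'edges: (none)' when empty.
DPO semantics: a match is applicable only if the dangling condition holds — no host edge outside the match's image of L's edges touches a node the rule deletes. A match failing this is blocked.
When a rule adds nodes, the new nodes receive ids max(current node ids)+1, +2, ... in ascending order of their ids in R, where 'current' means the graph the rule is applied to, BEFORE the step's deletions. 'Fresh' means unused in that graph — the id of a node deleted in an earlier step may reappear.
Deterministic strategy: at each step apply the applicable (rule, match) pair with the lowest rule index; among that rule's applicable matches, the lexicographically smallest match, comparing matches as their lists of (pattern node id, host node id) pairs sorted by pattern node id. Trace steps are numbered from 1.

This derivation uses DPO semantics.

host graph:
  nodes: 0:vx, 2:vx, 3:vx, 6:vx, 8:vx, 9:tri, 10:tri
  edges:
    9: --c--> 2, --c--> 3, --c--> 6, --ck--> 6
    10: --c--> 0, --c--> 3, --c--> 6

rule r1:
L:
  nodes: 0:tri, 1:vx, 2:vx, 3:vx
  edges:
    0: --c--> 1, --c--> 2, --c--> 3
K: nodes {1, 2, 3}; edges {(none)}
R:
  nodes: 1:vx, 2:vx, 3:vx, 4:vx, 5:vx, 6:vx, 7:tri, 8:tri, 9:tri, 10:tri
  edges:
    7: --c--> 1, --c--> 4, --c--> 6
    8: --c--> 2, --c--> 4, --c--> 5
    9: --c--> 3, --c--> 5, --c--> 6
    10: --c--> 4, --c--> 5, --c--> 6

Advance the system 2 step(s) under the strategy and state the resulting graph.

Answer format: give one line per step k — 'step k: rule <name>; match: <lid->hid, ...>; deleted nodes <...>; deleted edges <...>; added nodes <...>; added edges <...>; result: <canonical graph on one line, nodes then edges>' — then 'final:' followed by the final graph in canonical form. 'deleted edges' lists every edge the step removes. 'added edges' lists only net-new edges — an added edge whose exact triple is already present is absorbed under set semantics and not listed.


step 1: rule r1; match: 0->10, 1->0, 2->3, 3->6; deleted nodes 10; deleted edges (10,0,c); (10,3,c); (10,6,c); added nodes 11, 12, 13, 14, 15, 16, 17; added edges (14,0,c); (14,11,c); (14,13,c); (15,3,c); (15,11,c); (15,12,c); (16,6,c); (16,12,c); (16,13,c); (17,11,c); (17,12,c); (17,13,c); result: nodes: 0:vx, 2:vx, 3:vx, 6:vx, 8:vx, 9:tri, 11:vx, 12:vx, 13:vx, 14:tri, 15:tri, 16:tri, 17:tri edges: (9,2,c); (9,3,c); (9,6,c); (9,6,ck); (14,0,c); (14,11,c); (14,13,c); (15,3,c); (15,11,c); (15,12,c); (16,6,c); (16,12,c); (16,13,c); (17,11,c); (17,12,c); (17,13,c)
step 2: rule r1; match: 0->14, 1->0, 2->11, 3->13; deleted nodes 14; deleted edges (14,0,c); (14,11,c); (14,13,c); added nodes 18, 19, 20, 21, 22, 23, 24; added edges (21,0,c); (21,18,c); (21,20,c); (22,11,c); (22,18,c); (22,19,c); (23,13,c); (23,19,c); (23,20,c); (24,18,c); (24,19,c); (24,20,c); result: nodes: 0:vx, 2:vx, 3:vx, 6:vx, 8:vx, 9:tri, 11:vx, 12:vx, 13:vx, 15:tri, 16:tri, 17:tri, 18:vx, 19:vx, 20:vx, 21:tri, 22:tri, 23:tri, 24:tri edges: (9,2,c); (9,3,c); (9,6,c); (9,6,ck); (15,3,c); (15,11,c); (15,12,c); (16,6,c); (16,12,c); (16,13,c); (17,11,c); (17,12,c); (17,13,c); (21,0,c); (21,18,c); (21,20,c); (22,11,c); (22,18,c); (22,19,c); (23,13,c); (23,19,c); (23,20,c); (24,18,c); (24,19,c); (24,20,c)
final:
nodes: 0:vx, 2:vx, 3:vx, 6:vx, 8:vx, 9:tri, 11:vx, 12:vx, 13:vx, 15:tri, 16:tri, 17:tri, 18:vx, 19:vx, 20:vx, 21:tri, 22:tri, 23:tri, 24:tri
edges: (9,2,c); (9,3,c); (9,6,c); (9,6,ck); (15,3,c); (15,11,c); (15,12,c); (16,6,c); (16,12,c); (16,13,c); (17,11,c); (17,12,c); (17,13,c); (21,0,c); (21,18,c); (21,20,c); (22,11,c); (22,18,c); (22,19,c); (23,13,c); (23,19,c); (23,20,c); (24,18,c); (24,19,c); (24,20,c)


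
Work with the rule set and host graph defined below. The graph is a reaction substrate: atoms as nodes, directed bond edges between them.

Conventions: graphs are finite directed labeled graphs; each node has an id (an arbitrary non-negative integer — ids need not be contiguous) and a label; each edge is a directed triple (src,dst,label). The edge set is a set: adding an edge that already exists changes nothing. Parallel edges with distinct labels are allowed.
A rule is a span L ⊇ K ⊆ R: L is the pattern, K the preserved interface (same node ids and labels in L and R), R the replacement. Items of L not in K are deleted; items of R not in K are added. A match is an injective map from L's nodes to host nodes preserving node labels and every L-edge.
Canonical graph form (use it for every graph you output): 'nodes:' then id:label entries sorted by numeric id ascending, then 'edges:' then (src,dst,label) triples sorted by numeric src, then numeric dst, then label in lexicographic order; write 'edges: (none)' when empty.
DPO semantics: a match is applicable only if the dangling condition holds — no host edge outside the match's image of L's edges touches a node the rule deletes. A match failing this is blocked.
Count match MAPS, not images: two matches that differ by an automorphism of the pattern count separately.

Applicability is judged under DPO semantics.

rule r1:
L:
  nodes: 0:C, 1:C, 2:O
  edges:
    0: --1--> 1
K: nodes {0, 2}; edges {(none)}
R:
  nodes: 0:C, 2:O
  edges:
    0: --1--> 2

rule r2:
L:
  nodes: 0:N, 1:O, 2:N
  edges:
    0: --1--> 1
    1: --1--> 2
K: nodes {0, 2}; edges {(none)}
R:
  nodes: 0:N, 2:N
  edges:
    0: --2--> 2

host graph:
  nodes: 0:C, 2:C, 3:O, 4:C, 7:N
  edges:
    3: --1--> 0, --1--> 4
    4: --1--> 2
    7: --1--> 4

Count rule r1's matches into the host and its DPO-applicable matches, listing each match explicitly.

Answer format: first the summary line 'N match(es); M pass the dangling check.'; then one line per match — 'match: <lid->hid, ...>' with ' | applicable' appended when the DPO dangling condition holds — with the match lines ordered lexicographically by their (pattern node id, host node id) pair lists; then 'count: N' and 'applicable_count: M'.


1 match(es); 1 pass the dangling check.
match: 0->4, 1->2, 2->3 | applicable
count: 1
applicable_count: 1


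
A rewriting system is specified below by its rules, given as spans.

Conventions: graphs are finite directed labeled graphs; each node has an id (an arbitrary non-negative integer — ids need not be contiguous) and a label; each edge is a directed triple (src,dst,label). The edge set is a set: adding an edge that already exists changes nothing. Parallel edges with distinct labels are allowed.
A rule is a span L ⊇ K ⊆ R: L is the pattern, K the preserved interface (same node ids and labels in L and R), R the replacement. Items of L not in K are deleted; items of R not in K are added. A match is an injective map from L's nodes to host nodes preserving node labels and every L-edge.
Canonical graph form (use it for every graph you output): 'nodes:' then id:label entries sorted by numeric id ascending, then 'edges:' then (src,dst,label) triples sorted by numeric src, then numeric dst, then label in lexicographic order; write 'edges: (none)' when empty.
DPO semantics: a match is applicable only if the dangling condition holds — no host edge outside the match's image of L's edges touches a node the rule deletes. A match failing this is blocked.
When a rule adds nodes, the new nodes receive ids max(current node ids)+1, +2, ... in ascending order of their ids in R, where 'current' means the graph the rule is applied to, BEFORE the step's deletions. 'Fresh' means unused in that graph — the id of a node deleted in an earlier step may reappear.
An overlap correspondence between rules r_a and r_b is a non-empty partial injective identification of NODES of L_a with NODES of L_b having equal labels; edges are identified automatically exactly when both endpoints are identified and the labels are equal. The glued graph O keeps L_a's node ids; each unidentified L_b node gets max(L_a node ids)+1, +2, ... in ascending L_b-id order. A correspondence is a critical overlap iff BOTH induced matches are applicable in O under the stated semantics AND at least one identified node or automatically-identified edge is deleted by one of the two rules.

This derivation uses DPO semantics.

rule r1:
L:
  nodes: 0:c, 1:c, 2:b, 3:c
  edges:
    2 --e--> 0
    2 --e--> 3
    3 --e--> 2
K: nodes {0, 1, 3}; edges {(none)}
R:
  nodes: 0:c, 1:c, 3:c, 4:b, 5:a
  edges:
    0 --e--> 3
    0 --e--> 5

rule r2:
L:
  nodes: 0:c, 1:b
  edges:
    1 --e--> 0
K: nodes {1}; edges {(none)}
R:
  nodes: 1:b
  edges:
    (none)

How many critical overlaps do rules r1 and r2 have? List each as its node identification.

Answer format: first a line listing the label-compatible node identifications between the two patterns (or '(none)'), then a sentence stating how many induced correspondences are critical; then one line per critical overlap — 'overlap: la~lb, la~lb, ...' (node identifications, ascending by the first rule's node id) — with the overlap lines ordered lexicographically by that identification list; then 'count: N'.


label-compatible node identifications between L(r1) and L(r2): 0~0, 1~0, 2~1, 3~0
2 of the induced correspondences are critical overlaps of r1 and r2.
overlap: 0~0, 2~1
overlap: 1~0
count: 2


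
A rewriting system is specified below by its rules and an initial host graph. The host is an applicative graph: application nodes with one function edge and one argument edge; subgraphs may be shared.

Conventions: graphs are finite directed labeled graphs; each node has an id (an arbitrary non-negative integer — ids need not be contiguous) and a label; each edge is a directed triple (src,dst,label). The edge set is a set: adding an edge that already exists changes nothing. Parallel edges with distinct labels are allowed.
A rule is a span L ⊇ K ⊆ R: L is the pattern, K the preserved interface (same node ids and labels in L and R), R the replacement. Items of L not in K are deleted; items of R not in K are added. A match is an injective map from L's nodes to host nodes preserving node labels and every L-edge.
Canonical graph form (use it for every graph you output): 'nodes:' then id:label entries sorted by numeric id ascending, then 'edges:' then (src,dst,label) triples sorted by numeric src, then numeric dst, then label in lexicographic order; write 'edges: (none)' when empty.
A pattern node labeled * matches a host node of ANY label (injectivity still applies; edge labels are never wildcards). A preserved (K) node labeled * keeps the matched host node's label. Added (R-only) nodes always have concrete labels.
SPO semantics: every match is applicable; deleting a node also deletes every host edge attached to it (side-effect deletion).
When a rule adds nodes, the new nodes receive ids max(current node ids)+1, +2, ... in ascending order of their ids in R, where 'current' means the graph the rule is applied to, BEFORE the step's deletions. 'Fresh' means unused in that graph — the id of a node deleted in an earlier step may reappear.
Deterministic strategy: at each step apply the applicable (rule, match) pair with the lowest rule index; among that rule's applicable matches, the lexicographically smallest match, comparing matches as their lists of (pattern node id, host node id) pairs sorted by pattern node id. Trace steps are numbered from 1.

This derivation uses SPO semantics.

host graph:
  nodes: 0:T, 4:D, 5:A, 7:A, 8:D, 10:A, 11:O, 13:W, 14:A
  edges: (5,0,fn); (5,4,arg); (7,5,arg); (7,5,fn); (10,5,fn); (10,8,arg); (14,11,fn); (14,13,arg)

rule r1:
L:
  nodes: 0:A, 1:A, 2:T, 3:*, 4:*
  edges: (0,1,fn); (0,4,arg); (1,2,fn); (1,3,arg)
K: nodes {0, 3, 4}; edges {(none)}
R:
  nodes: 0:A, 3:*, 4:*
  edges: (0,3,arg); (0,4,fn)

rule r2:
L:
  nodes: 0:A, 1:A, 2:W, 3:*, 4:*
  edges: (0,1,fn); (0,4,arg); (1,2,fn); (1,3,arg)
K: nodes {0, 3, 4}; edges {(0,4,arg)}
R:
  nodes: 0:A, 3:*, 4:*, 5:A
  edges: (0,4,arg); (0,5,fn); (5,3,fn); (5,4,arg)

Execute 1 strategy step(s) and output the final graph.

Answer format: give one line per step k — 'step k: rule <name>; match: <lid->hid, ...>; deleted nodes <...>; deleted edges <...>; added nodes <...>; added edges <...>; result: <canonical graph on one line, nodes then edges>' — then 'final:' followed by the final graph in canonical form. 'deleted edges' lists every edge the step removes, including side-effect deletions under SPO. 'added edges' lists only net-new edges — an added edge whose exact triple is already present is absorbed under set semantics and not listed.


step 1: rule r1; match: 0->10, 1->5, 2->0, 3->4, 4->8; deleted nodes 0, 5; deleted edges (5,0,fn); (5,4,arg); (7,5,arg); (7,5,fn); (10,5,fn); (10,8,arg); added nodes (none); added edges (10,4,arg); (10,8,fn); result: nodes: 4:D, 7:A, 8:D, 10:A, 11:O, 13:W, 14:A edges: (10,4,arg); (10,8,fn); (14,11,fn); (14,13,arg)
final:
nodes: 4:D, 7:A, 8:D, 10:A, 11:O, 13:W, 14:A
edges: (10,4,arg); (10,8,fn); (14,11,fn); (14,13,arg)


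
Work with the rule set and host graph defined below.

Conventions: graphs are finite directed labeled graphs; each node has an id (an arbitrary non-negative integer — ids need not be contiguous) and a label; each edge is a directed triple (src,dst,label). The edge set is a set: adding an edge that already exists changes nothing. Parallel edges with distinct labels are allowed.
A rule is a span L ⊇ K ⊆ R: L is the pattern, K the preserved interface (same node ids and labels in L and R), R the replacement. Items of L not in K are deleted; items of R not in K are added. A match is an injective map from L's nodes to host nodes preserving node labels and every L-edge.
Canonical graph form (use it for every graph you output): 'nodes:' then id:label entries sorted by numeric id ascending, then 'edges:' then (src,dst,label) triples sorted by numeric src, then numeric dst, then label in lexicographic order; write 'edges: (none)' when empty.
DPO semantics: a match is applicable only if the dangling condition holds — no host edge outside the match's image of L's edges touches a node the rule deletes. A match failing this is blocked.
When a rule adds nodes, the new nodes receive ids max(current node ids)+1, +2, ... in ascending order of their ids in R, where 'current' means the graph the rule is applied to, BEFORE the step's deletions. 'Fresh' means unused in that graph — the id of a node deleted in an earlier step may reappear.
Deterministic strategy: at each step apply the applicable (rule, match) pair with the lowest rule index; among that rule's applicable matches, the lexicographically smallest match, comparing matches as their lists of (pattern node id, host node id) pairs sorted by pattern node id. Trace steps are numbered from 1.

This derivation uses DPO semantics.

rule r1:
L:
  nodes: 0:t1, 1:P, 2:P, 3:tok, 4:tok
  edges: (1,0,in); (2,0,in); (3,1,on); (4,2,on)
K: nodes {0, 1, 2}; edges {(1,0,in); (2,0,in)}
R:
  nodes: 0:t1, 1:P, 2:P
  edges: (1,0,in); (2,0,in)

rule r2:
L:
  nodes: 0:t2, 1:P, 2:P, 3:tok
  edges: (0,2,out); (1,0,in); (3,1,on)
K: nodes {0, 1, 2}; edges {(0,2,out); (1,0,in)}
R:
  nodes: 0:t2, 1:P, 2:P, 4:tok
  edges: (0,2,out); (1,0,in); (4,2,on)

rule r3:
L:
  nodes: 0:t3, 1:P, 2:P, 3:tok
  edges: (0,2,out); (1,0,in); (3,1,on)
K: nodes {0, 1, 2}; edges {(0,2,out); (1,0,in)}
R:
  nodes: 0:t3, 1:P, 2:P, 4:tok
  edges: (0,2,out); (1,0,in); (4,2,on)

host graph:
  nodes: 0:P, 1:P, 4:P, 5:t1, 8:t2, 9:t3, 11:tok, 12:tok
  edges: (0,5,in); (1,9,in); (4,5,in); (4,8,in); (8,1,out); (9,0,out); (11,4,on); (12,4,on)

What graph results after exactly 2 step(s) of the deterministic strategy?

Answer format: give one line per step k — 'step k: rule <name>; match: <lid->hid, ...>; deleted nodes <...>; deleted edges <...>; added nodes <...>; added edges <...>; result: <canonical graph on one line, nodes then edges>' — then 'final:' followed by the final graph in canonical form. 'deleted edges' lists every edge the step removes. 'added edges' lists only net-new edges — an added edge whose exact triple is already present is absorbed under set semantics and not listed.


step 1: rule r2; match: 0->8, 1->4, 2->1, 3->11; deleted nodes 11; deleted edges (11,4,on); added nodes 13; added edges (13,1,on); result: nodes: 0:P, 1:P, 4:P, 5:t1, 8:t2, 9:t3, 12:tok, 13:tok edges: (0,5,in); (1,9,in); (4,5,in); (4,8,in); (8,1,out); (9,0,out); (12,4,on); (13,1,on)
step 2: rule r2; match: 0->8, 1->4, 2->1, 3->12; deleted nodes 12; deleted edges (12,4,on); added nodes 14; added edges (14,1,on); result: nodes: 0:P, 1:P, 4:P, 5:t1, 8:t2, 9:t3, 13:tok, 14:tok edges: (0,5,in); (1,9,in); (4,5,in); (4,8,in); (8,1,out); (9,0,out); (13,1,on); (14,1,on)
final:
nodes: 0:P, 1:P, 4:P, 5:t1, 8:t2, 9:t3, 13:tok, 14:tok
edges: (0,5,in); (1,9,in); (4,5,in); (4,8,in); (8,1,out); (9,0,out); (13,1,on); (14,1,on)


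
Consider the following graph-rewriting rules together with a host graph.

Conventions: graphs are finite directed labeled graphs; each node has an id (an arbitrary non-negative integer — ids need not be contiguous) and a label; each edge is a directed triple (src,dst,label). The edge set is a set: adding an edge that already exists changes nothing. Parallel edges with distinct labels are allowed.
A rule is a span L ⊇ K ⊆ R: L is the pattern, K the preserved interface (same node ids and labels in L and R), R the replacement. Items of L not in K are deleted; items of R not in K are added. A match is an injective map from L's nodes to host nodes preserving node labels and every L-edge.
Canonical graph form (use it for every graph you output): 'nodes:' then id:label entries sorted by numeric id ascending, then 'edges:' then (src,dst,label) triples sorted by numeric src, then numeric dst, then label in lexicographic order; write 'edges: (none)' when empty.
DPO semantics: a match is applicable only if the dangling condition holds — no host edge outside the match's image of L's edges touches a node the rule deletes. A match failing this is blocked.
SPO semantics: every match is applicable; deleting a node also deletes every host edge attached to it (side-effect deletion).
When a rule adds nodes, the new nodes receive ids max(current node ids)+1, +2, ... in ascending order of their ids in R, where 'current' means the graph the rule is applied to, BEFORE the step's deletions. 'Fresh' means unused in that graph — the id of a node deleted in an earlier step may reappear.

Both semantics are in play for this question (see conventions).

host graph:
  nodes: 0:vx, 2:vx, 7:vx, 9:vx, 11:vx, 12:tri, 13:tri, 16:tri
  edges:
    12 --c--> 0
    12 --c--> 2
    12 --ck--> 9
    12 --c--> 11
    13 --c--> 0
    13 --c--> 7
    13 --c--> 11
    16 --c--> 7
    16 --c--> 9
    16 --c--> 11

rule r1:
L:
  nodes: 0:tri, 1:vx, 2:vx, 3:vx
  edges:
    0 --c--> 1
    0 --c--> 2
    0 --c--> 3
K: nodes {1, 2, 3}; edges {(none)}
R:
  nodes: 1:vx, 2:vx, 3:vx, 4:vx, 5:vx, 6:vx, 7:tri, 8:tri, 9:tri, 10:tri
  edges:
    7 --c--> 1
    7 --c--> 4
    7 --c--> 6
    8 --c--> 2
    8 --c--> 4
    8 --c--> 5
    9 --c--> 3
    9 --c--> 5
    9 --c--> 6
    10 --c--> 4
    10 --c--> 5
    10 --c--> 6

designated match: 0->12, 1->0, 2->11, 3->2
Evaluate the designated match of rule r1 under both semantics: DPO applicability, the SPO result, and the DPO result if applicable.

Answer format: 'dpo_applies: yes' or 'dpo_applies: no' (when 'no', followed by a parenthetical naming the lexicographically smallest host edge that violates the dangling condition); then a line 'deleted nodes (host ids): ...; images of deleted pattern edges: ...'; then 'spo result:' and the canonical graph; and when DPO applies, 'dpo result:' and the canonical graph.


dpo_applies: no
(the rule deletes node 12, which keeps host edge (12,9,ck) outside the match image — the dangling condition fails, DPO blocks; SPO proceeds and side-deletes such edges)
deleted nodes (host ids): 12; images of deleted pattern edges: (12,0,c); (12,2,c); (12,11,c)
spo result:
nodes: 0:vx, 2:vx, 7:vx, 9:vx, 11:vx, 13:tri, 16:tri, 17:vx, 18:vx, 19:vx, 20:tri, 21:tri, 22:tri, 23:tri
edges: (13,0,c); (13,7,c); (13,11,c); (16,7,c); (16,9,c); (16,11,c); (20,0,c); (20,17,c); (20,19,c); (21,11,c); (21,17,c); (21,18,c); (22,2,c); (22,18,c); (22,19,c); (23,17,c); (23,18,c); (23,19,c)
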